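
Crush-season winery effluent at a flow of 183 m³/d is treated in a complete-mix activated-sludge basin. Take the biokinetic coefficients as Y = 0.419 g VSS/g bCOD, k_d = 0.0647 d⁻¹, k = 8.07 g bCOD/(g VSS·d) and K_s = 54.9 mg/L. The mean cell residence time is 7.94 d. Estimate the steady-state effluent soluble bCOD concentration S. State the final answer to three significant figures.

For a completely mixed reactor with recycle the Lawrence–McCarty relation gives S = K_s·(1 + k_d·θ_c) / [θ_c·(Y·k − k_d) − 1] = 54.9 × (1 + 0.0647 × 7.94) / [7.94 × (0.419 × 8.07 − 0.0647) − 1] = 83.10 / 25.33 = 3.280 mg/L.

S ≈ 3.28 mg/L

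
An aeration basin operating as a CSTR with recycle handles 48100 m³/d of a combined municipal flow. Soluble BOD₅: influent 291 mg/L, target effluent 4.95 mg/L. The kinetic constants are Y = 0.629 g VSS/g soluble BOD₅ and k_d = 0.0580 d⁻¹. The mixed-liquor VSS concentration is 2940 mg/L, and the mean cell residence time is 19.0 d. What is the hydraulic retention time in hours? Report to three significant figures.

Rearranging the biomass balance for a CMAS with decay, V = Y·Q·ΔS·θ_c / [X·(1+k_d θ_c)] = 0.629 × 48100 × (291 − 4.95) × 19.0 / [2940 × (1 + 0.0580 × 19.0)] = 1.64×10^8 / 6180 = 26608 m³.
τ = V/Q = 26608/48100 = 0.5532 d, or 13.28 h.

τ ≈ 13.3 h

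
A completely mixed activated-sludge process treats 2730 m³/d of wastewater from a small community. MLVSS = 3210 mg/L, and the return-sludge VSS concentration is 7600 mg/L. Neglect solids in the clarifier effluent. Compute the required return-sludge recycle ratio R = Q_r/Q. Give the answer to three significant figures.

R ≈ 0.731

Solids balance on the clarifier gives (1+R)X = R·X_r, so R = X/(X_r − X) = 3210 / (7600 − 3210) = 0.7312.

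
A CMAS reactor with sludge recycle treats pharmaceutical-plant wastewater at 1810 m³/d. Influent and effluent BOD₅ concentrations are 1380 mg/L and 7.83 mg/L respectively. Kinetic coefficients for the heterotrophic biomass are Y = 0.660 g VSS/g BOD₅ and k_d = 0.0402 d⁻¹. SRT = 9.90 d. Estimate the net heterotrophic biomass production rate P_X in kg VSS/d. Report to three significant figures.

Y_obs = Y / (1 + k_d θ_c) = 0.660 / (1 + 0.0402 × 9.90) = 0.660 / 1.398 = 0.4721.
Mass of BOD₅ removed per day: Q(S₀ − S) = 1810 × 1372 g/m³ = 2484 kg/d.
P_X = Y_obs · Q(S₀ − S) = 0.4721 × 2484 = 1173 kg VSS/d.

P_X ≈ 1170 kg VSS/d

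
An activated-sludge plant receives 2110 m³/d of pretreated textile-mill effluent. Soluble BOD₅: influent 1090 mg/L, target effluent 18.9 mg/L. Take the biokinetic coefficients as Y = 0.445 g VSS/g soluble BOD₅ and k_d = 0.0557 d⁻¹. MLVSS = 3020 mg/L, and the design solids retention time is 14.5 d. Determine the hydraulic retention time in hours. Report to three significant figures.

Rearranging the biomass balance for a CMAS with decay, V = Y·Q·ΔS·θ_c / [X·(1+k_d θ_c)] = 0.445 × 2110 × (1090 − 18.9) × 14.5 / [3020 × (1 + 0.0557 × 14.5)] = 1.46×10^7 / 5459 = 2671 m³.
Hydraulic retention time τ = V/Q = 2671 / 2110 = 1.266 d = 30.38 h.

τ ≈ 30.4 h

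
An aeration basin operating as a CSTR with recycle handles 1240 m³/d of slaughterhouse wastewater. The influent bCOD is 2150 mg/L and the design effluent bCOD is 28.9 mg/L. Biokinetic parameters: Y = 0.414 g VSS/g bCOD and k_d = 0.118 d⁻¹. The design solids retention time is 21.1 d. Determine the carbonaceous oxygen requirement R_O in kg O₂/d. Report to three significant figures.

Correct the yield for decay: Y_obs = Y/(1 + k_d θ_c) = 0.414 / (1 + 0.118 × 21.1) = 0.414 / 3.490 = 0.1186.
Mass of bCOD removed per day: Q(S₀ − S) = 1240 × 2121 g/m³ = 2630 kg/d.
Biomass synthesised: P_X = Y_obs × 2630 = 312.0 kg VSS/d.
R_O = Q·(S₀ − S) − 1.42·P_X = 2630 − 1.42 × 312.0 = 2187 kg O₂/d.

R_O ≈ 2190 kg O₂/d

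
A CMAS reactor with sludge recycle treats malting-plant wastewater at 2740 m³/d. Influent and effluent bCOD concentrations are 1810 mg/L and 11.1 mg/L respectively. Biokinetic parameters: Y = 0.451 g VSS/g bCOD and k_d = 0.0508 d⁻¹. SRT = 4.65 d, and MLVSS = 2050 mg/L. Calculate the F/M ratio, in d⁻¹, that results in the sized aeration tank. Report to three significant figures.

F/M ≈ 0.593 d⁻¹

Rearranging the biomass balance for a CMAS with decay, V = Y·Q·ΔS·θ_c / [X·(1+k_d θ_c)] = 0.451 × 2740 × (1810 − 11.1) × 4.65 / [2050 × (1 + 0.0508 × 4.65)] = 1.03×10^7 / 2534 = 4079 m³.
Food-to-microorganism ratio F/M = Q S₀ / (V X) = 2740 × 1810 / (4079 × 2050) = 0.5931 d⁻¹.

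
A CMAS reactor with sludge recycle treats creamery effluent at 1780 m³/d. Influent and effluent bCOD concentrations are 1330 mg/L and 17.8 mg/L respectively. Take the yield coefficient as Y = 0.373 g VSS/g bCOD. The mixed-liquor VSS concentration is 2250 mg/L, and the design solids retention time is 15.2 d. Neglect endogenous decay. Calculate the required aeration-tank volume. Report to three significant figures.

V ≈ 5890 m³

With k_d = 0 the design equation reduces to V = Y Q (S₀−S) θ_c / X = 0.373 × 1780 × (1330 − 17.8) × 15.2 / 2250 = 5886 m³.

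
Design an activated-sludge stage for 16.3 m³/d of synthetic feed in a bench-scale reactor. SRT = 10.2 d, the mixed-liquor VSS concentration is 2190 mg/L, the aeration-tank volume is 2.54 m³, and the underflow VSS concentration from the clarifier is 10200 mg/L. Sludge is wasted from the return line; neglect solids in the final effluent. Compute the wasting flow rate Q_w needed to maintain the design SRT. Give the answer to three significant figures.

Q_w ≈ 0.0535 m³/d

Q_w = (V·X)/(θ_c X_r) = 2.540 × 2190 / (10.2 × 10200) = 0.05347 m³/d.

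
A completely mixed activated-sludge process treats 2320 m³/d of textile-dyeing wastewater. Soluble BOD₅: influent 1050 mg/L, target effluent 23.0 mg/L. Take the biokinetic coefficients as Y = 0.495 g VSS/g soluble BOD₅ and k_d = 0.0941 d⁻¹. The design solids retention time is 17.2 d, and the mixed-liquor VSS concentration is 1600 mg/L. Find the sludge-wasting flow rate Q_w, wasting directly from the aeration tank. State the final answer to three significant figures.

Steady-state biomass mass balance: V·X·(1 + k_d·θ_c) = Y·Q·(S₀ − S)·θ_c, so V = 0.495 × 2320 × (1050 − 23.0) × 17.2 / [1600 × (1 + 0.0941 × 17.2)] = 2.03×10^7 / 4190 = 4842 m³.
Wasting from the aeration tank: Q_w = V / θ_c = 4842 / 17.2 = 281.5 m³/d.

Q_w ≈ 282 m³/d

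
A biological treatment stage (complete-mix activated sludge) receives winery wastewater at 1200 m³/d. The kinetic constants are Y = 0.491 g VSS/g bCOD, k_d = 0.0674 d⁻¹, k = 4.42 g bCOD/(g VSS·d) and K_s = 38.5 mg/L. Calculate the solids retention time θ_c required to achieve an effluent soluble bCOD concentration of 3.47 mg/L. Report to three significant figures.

At the target effluent, Y k S/(K_s+S) = 0.491×4.42×3.47/41.97 = 0.1794 d⁻¹.
Then 1/θ_c = μ − k_d = 0.1794 − 0.0674 = 0.1120 d⁻¹, giving θ_c = 8.926 d.

θ_c ≈ 8.93 d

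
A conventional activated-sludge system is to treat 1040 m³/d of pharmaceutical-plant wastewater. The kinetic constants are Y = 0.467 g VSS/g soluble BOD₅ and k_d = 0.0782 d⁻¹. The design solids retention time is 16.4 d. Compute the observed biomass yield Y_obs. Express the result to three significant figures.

Correct the yield for decay: Y_obs = Y/(1 + k_d θ_c) = 0.467 / (1 + 0.0782 × 16.4) = 0.467 / 2.282 = 0.2046.

Y_obs ≈ 0.205 g VSS/g soluble BOD₅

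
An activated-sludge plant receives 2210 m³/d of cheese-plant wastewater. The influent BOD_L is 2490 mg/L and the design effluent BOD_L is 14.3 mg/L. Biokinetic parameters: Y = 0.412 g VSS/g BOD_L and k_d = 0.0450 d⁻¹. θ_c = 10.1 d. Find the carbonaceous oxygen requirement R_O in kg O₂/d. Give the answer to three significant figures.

R_O ≈ 3270 kg O₂/d

Observed yield with endogenous decay: Y_obs = Y / (1 + k_d·θ_c) = 0.412 / (1 + 0.0450 × 10.1) = 0.412 / 1.454 = 0.2833 g VSS/g BOD_L.
Substrate removed = Q·(S₀ − S) = 2210 m³/d × (2490 − 14.3) g/m³ = 5.47×10^6 g/d = 5471 kg/d.
Biomass synthesised: P_X = Y_obs × 5471 = 1550 kg VSS/d.
R_O = Q·(S₀ − S) − 1.42·P_X = 5471 − 1.42 × 1550 = 3271 kg O₂/d.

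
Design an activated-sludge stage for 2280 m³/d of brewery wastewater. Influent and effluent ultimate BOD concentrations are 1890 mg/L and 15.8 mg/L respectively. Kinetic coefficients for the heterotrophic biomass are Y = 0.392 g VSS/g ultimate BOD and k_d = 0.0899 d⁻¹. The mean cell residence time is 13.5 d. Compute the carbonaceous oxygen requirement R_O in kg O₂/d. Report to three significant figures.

Correct the yield for decay: Y_obs = Y/(1 + k_d θ_c) = 0.392 / (1 + 0.0899 × 13.5) = 0.392 / 2.214 = 0.1771.
Mass of ultimate BOD removed per day: Q(S₀ − S) = 2280 × 1874 g/m³ = 4273 kg/d.
P_X = Y_obs·Q·(S₀ − S) = 0.1771 × 4273 = 756.7 kg VSS/d.
Carbonaceous O₂ demand = substrate oxidised − cell-mass equivalent = 4273 − 1.42 × 756.7 = 3199 kg O₂/d.

R_O ≈ 3200 kg O₂/d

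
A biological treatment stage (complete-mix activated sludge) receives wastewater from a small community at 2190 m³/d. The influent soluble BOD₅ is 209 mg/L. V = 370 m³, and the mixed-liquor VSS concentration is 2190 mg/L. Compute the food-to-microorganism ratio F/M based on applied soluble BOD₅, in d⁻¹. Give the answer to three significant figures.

F/M ≈ 0.565 d⁻¹

F/M = applied load / biomass = Q·S₀/(V·X) = 2190 × 209 / (370.0 × 2190) = 0.5649 d⁻¹.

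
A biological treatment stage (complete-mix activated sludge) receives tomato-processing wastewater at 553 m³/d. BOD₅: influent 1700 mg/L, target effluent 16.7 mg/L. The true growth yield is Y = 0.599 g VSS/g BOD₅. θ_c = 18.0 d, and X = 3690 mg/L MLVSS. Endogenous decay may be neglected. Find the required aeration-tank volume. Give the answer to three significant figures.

Biomass mass balance (decay neglected): V·X = Y·Q·(S₀ − S)·θ_c, so V = 0.599 × 553 × (1700 − 16.7) × 18.0 / 3690 = 2720 m³.

V ≈ 2720 m³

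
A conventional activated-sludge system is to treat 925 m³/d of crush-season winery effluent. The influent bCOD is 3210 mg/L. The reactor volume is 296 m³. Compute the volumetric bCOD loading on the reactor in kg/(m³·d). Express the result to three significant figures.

L_v ≈ 10.0 kg bCOD/(m³·d)

L_v = Q S₀ / V = 925 × 3210 × 10⁻³ / 296.0 = 10.03 kg/(m³·d).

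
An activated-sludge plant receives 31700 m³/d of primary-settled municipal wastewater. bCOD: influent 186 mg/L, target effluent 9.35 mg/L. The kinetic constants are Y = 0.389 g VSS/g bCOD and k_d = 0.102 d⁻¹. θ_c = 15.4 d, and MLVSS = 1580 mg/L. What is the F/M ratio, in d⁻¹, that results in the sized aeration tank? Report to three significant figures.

From the SRT design equation V = Y Q (S₀−S) θ_c / [X (1 + k_d θ_c)] = 0.389 × 31700 × (186 − 9.35) × 15.4 / [1580 × (1 + 0.102 × 15.4)] = 3.35×10^7 / 4062 = 8259 m³.
Food-to-microorganism ratio F/M = Q S₀ / (V X) = 31700 × 186 / (8259 × 1580) = 0.4519 d⁻¹.

F/M ≈ 0.452 d⁻¹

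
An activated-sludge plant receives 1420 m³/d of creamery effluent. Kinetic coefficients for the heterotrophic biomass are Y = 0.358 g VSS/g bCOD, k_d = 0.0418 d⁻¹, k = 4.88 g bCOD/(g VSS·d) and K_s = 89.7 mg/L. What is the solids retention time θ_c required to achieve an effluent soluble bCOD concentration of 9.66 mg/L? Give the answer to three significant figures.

From 1/θ_c = Y·k·S/(K_s + S) − k_d: Y·k·S/(K_s+S) = 0.358 × 4.88 × 9.66 / (89.7 + 9.66) = 0.1699 d⁻¹.
Then 1/θ_c = μ − k_d = 0.1699 − 0.0418 = 0.1281 d⁻¹, giving θ_c = 7.809 d.

θ_c ≈ 7.81 d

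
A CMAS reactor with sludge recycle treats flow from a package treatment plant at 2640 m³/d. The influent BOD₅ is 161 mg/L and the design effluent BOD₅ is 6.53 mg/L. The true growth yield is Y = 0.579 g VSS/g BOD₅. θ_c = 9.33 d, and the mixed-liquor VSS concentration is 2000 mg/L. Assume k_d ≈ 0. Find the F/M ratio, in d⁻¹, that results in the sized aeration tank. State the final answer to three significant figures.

F/M ≈ 0.193 d⁻¹

Biomass mass balance (decay neglected): V·X = Y·Q·(S₀ − S)·θ_c, so V = 0.579 × 2640 × (161 − 6.53) × 9.33 / 2000 = 1101 m³.
F/M = Q·S₀ / (V·X) = 2640 × 161 / (1101 × 2000) = 0.1929 g BOD₅·(g VSS·d)⁻¹.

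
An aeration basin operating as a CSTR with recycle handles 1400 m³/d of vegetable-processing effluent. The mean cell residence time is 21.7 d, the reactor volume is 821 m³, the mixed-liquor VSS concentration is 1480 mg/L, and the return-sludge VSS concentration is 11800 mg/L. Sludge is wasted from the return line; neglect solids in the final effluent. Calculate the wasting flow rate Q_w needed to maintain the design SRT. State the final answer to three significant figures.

Q_w ≈ 4.75 m³/d

Wasting from the return line (neglecting effluent solids): Q_w = V·X / (θ_c·X_r) = 821.0 × 1480 / (21.7 × 11800) = 4.745 m³/d.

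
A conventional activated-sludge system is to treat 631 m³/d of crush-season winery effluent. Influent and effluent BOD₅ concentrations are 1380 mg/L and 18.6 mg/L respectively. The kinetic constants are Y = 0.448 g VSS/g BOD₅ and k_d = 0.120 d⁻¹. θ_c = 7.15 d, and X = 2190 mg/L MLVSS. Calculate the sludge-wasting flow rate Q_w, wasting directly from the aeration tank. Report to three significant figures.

Rearranging the biomass balance for a CMAS with decay, V = Y·Q·ΔS·θ_c / [X·(1+k_d θ_c)] = 0.448 × 631 × (1380 − 18.6) × 7.15 / [2190 × (1 + 0.120 × 7.15)] = 2.75×10^6 / 4069 = 676.3 m³.
Wasting from the aeration tank: Q_w = V / θ_c = 676.3 / 7.15 = 94.58 m³/d.

Q_w ≈ 94.6 m³/d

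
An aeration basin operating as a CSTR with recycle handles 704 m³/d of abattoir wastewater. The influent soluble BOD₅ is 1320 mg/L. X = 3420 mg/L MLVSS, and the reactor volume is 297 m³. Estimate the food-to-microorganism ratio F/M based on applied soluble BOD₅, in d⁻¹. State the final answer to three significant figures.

F/M ≈ 0.915 d⁻¹

F/M = applied load / biomass = Q·S₀/(V·X) = 704 × 1320 / (297.0 × 3420) = 0.9149 d⁻¹.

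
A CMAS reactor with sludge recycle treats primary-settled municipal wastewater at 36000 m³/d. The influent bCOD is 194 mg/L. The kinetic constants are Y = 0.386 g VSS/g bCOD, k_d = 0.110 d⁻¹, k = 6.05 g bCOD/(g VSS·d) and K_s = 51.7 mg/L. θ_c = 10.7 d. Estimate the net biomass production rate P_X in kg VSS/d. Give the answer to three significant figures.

For a completely mixed reactor with recycle the Lawrence–McCarty relation gives S = K_s·(1 + k_d·θ_c) / [θ_c·(Y·k − k_d) − 1] = 51.7 × (1 + 0.110 × 10.7) / [10.7 × (0.386 × 6.05 − 0.110) − 1] = 112.6 / 22.81 = 4.934 mg/L.
Correct the yield for decay: Y_obs = Y/(1 + k_d θ_c) = 0.386 / (1 + 0.110 × 10.7) = 0.386 / 2.177 = 0.1773.
Mass of bCOD removed per day: Q(S₀ − S) = 36000 × 189.1 g/m³ = 6807 kg/d.
Biomass produced: P_X = Y_obs·Q·ΔS = 0.1773 × 6807 ≈ 1207 kg VSS/d.

P_X ≈ 1210 kg VSS/d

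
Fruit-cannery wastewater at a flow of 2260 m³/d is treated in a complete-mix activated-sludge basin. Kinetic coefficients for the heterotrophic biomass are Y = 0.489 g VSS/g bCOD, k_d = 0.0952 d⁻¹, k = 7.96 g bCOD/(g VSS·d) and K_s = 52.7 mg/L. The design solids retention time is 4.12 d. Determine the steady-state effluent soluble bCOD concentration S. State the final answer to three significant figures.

S ≈ 5.01 mg/L

Effluent substrate depends only on kinetics and SRT: S = K_s(1 + k_d θ_c) / [θ_c(Yk − k_d) − 1] = 52.7 × (1 + 0.0952 × 4.12) / [4.12 × (0.489 × 7.96 − 0.0952) − 1] = 73.37 / 14.64 = 5.010 mg/L.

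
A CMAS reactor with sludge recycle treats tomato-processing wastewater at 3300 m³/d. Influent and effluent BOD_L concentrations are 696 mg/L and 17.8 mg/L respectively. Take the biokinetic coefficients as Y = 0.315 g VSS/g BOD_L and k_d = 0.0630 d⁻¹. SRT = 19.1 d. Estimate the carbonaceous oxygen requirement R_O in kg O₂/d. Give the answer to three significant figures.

R_O ≈ 1780 kg O₂/d

Observed yield with endogenous decay: Y_obs = Y / (1 + k_d·θ_c) = 0.315 / (1 + 0.0630 × 19.1) = 0.315 / 2.203 = 0.1430 g VSS/g BOD_L.
Mass of BOD_L removed per day: Q(S₀ − S) = 3300 × 678.2 g/m³ = 2238 kg/d.
P_X = Y_obs·Q·(S₀ − S) = 0.1430 × 2238 = 320.0 kg VSS/d.
R_O = Q·(S₀ − S) − 1.42·P_X = 2238 − 1.42 × 320.0 = 1784 kg O₂/d.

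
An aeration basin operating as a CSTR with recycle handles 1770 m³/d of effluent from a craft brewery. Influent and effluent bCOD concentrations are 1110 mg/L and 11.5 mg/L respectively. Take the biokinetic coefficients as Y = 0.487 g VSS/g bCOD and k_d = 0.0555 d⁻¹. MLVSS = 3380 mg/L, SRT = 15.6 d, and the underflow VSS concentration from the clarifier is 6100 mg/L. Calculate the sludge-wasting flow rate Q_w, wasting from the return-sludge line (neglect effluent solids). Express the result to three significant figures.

Q_w ≈ 83.2 m³/d

Steady-state biomass mass balance: V·X·(1 + k_d·θ_c) = Y·Q·(S₀ − S)·θ_c, so V = 0.487 × 1770 × (1110 − 11.5) × 15.6 / [3380 × (1 + 0.0555 × 15.6)] = 1.48×10^7 / 6306 = 2342 m³.
θ_c = V·X/(Q_w·X_r) when wasting from the recycle, so Q_w = V·X/(θ_c·X_r) = 2342 × 3380 / (15.6 × 6100) = 83.20 m³/d.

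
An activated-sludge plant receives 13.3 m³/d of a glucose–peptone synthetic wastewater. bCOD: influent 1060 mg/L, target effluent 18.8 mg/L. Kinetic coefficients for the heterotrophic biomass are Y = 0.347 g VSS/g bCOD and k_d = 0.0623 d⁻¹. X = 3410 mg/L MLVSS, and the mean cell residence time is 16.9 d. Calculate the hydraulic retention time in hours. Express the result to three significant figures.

Steady-state biomass mass balance: V·X·(1 + k_d·θ_c) = Y·Q·(S₀ − S)·θ_c, so V = 0.347 × 13.3 × (1060 − 18.8) × 16.9 / [3410 × (1 + 0.0623 × 16.9)] = 8.12×10^4 / 7000 = 11.60 m³.
HRT = V/Q = 11.60 m³ / 13.3 m³·d⁻¹ = 0.8722 d × 24 = 20.93 h.

τ ≈ 20.9 h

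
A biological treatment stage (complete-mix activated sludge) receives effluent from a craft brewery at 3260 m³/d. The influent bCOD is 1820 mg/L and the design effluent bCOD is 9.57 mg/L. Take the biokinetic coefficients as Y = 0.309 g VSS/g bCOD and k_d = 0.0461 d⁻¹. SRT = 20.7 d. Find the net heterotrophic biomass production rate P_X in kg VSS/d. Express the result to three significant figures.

The observed yield is Y_obs = Y/(1 + k_d·θ_c) = 0.309 / (1 + 0.0461 × 20.7) = 0.309 / 1.954 = 0.1581 g VSS per g bCOD removed.
Substrate removed = Q·(S₀ − S) = 3260 m³/d × (1820 − 9.57) g/m³ = 5.9×10^6 g/d = 5902 kg/d.
So the net sludge growth is P_X = 0.1581 × 5902 = 933.2 kg VSS/d.

P_X ≈ 933 kg VSS/d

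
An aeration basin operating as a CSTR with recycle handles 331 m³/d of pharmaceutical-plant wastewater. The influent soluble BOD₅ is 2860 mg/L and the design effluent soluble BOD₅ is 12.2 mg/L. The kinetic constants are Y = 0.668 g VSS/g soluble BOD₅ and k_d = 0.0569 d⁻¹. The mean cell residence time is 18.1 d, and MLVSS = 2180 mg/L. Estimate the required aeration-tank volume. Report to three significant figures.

Rearranging the biomass balance for a CMAS with decay, V = Y·Q·ΔS·θ_c / [X·(1+k_d θ_c)] = 0.668 × 331 × (2860 − 12.2) × 18.1 / [2180 × (1 + 0.0569 × 18.1)] = 1.14×10^7 / 4425 = 2576 m³.

V ≈ 2580 m³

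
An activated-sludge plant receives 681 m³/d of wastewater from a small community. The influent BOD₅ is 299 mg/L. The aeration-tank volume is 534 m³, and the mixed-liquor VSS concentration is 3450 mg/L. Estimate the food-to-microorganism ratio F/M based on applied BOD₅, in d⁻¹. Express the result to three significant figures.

F/M ≈ 0.111 d⁻¹

F/M = applied load / biomass = Q·S₀/(V·X) = 681 × 299 / (534.0 × 3450) = 0.1105 d⁻¹.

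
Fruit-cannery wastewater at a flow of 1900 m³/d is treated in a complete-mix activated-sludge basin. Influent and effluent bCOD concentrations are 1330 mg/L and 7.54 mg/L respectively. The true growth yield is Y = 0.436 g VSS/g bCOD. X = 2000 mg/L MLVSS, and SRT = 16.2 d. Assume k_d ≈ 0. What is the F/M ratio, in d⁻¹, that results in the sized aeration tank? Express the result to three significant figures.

F/M ≈ 0.142 d⁻¹

Biomass mass balance (decay neglected): V·X = Y·Q·(S₀ − S)·θ_c, so V = 0.436 × 1900 × (1330 − 7.54) × 16.2 / 2000 = 8874 m³.
Food-to-microorganism ratio F/M = Q S₀ / (V X) = 1900 × 1330 / (8874 × 2000) = 0.1424 d⁻¹.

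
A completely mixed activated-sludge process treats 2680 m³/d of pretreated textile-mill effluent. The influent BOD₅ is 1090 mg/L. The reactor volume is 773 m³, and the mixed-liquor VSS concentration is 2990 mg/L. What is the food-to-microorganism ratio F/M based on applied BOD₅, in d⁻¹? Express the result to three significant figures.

F/M = applied load / biomass = Q·S₀/(V·X) = 2680 × 1090 / (773.0 × 2990) = 1.264 d⁻¹.

F/M ≈ 1.26 d⁻¹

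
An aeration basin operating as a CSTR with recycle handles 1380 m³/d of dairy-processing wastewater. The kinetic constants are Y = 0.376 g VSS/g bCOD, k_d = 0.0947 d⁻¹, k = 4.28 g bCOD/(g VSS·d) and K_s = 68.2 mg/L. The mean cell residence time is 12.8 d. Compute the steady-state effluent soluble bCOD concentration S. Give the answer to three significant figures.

Effluent substrate depends only on kinetics and SRT: S = K_s(1 + k_d θ_c) / [θ_c(Yk − k_d) − 1] = 68.2 × (1 + 0.0947 × 12.8) / [12.8 × (0.376 × 4.28 − 0.0947) − 1] = 150.9 / 18.39 = 8.205 mg/L.

S ≈ 8.21 mg/L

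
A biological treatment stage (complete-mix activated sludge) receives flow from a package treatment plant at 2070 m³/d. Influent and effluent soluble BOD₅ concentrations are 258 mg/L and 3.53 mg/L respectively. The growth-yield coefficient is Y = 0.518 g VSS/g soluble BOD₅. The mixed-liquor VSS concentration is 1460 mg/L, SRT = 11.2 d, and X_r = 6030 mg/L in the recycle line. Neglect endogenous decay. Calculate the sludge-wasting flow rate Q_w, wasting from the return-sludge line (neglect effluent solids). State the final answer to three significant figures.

With k_d = 0 the design equation reduces to V = Y Q (S₀−S) θ_c / X = 0.518 × 2070 × (258 − 3.53) × 11.2 / 1460 = 2093 m³.
Wasting from the return line (neglecting effluent solids): Q_w = V·X / (θ_c·X_r) = 2093 × 1460 / (11.2 × 6030) = 45.25 m³/d.

Q_w ≈ 45.3 m³/d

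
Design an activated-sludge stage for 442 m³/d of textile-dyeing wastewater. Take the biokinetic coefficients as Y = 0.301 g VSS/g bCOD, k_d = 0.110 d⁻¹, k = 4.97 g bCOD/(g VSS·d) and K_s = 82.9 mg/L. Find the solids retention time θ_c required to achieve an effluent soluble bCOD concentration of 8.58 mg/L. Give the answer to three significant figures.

At the target effluent, Y k S/(K_s+S) = 0.301×4.97×8.58/91.48 = 0.1403 d⁻¹.
Then 1/θ_c = μ − k_d = 0.1403 − 0.110 = 0.03031 d⁻¹, giving θ_c = 32.99 d.

θ_c ≈ 33.0 d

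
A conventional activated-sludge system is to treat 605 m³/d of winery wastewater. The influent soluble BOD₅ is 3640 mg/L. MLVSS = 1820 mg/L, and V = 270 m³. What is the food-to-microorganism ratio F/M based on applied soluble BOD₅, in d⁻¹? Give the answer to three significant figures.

F/M ≈ 4.48 d⁻¹

F/M = applied load / biomass = Q·S₀/(V·X) = 605 × 3640 / (270.0 × 1820) = 4.481 d⁻¹.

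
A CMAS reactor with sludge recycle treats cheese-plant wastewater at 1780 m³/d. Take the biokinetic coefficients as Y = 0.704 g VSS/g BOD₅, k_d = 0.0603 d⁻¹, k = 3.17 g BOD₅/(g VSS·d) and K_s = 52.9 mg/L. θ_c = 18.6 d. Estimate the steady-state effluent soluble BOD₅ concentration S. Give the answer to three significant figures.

S ≈ 2.85 mg/L

From the Monod/SRT balance for a CMAS, S = K_s·(1+k_d θ_c)/[θ_c·(Y k − k_d) − 1] = 52.9 × (1 + 0.0603 × 18.6) / [18.6 × (0.704 × 3.17 − 0.0603) − 1] = 112.2 / 39.39 = 2.849 mg/L.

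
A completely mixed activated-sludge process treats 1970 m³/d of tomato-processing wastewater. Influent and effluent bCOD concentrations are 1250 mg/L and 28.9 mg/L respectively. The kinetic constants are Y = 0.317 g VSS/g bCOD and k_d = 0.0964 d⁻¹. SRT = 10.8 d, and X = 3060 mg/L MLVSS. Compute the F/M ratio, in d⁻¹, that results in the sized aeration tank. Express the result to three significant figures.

F/M ≈ 0.610 d⁻¹

From the SRT design equation V = Y Q (S₀−S) θ_c / [X (1 + k_d θ_c)] = 0.317 × 1970 × (1250 − 28.9) × 10.8 / [3060 × (1 + 0.0964 × 10.8)] = 8.24×10^6 / 6246 = 1319 m³.
F/M = applied load / biomass = Q·S₀/(V·X) = 1970 × 1250 / (1319 × 3060) = 0.6103 d⁻¹.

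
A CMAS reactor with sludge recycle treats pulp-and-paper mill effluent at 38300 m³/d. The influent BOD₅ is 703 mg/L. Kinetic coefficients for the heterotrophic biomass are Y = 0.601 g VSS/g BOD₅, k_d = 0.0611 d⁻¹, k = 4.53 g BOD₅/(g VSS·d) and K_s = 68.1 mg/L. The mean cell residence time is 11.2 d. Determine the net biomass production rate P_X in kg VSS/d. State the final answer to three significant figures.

Effluent substrate depends only on kinetics and SRT: S = K_s(1 + k_d θ_c) / [θ_c(Yk − k_d) − 1] = 68.1 × (1 + 0.0611 × 11.2) / [11.2 × (0.601 × 4.53 − 0.0611) − 1] = 114.7 / 28.81 = 3.982 mg/L.
Correct the yield for decay: Y_obs = Y/(1 + k_d θ_c) = 0.601 / (1 + 0.0611 × 11.2) = 0.601 / 1.684 = 0.3568.
Substrate removed = Q·(S₀ − S) = 38300 m³/d × (703 − 3.98) g/m³ = 2.68×10^7 g/d = 26772 kg/d.
Net biomass production P_X = Y_obs × Q·(S₀ − S) = 0.3568 × 26772 = 9553 kg VSS/d.

P_X ≈ 9550 kg VSS/d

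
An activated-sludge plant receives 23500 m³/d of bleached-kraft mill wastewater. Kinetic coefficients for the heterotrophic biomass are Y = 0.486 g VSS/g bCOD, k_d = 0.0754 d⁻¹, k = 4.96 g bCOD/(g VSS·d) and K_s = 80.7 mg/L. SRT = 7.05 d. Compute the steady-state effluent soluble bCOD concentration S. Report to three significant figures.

S ≈ 7.99 mg/L

From the Monod/SRT balance for a CMAS, S = K_s·(1+k_d θ_c)/[θ_c·(Y k − k_d) − 1] = 80.7 × (1 + 0.0754 × 7.05) / [7.05 × (0.486 × 4.96 − 0.0754) − 1] = 123.6 / 15.46 = 7.993 mg/L.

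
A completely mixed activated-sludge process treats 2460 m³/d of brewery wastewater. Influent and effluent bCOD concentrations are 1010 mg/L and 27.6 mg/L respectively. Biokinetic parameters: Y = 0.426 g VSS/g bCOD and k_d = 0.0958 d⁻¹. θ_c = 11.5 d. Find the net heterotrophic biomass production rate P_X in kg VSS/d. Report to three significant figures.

P_X ≈ 490 kg VSS/d

Y_obs = Y / (1 + k_d θ_c) = 0.426 / (1 + 0.0958 × 11.5) = 0.426 / 2.102 = 0.2027.
Mass of bCOD removed per day: Q(S₀ − S) = 2460 × 982.4 g/m³ = 2417 kg/d.
So the net sludge growth is P_X = 0.2027 × 2417 = 489.8 kg VSS/d.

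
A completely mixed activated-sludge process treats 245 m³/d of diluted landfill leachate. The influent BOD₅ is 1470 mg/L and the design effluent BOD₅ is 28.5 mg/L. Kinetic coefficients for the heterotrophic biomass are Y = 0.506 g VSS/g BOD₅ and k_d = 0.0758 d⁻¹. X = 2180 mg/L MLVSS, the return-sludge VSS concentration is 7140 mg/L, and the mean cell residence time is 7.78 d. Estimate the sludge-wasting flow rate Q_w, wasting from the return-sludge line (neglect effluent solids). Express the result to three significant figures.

Q_w ≈ 15.7 m³/d

Rearranging the biomass balance for a CMAS with decay, V = Y·Q·ΔS·θ_c / [X·(1+k_d θ_c)] = 0.506 × 245 × (1470 − 28.5) × 7.78 / [2180 × (1 + 0.0758 × 7.78)] = 1.39×10^6 / 3466 = 401.2 m³.
Wasting from the return line (neglecting effluent solids): Q_w = V·X / (θ_c·X_r) = 401.2 × 2180 / (7.78 × 7140) = 15.74 m³/d.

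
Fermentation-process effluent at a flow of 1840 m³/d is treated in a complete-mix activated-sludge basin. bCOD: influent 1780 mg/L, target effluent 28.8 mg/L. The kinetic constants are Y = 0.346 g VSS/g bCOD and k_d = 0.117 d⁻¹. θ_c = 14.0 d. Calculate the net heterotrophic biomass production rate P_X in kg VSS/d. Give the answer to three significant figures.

Observed yield with endogenous decay: Y_obs = Y / (1 + k_d·θ_c) = 0.346 / (1 + 0.117 × 14.0) = 0.346 / 2.638 = 0.1312 g VSS/g bCOD.
ΔS = 1780 − 28.8 = 1751 mg/L, so the substrate removal rate is 1840 × 1751/1000 = 3222 kg bCOD/d.
Biomass produced: P_X = Y_obs·Q·ΔS = 0.1312 × 3222 ≈ 422.6 kg VSS/d.

P_X ≈ 423 kg VSS/d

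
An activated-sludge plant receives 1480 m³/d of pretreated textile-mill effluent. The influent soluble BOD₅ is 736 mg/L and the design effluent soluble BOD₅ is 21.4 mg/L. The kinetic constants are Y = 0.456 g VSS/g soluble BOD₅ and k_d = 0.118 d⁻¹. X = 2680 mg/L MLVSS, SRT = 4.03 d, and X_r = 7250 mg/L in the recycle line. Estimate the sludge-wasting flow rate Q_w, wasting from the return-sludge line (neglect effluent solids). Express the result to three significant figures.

Q_w ≈ 45.1 m³/d

Rearranging the biomass balance for a CMAS with decay, V = Y·Q·ΔS·θ_c / [X·(1+k_d θ_c)] = 0.456 × 1480 × (736 − 21.4) × 4.03 / [2680 × (1 + 0.118 × 4.03)] = 1.94×10^6 / 3954 = 491.5 m³.
Wasting from the return line (neglecting effluent solids): Q_w = V·X / (θ_c·X_r) = 491.5 × 2680 / (4.03 × 7250) = 45.08 m³/d.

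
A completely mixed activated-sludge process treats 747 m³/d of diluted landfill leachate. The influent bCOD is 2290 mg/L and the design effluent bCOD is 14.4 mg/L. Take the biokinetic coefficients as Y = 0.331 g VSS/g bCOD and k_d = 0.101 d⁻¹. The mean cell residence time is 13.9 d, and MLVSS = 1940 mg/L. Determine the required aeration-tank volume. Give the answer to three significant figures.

Steady-state biomass mass balance: V·X·(1 + k_d·θ_c) = Y·Q·(S₀ − S)·θ_c, so V = 0.331 × 747 × (2290 − 14.4) × 13.9 / [1940 × (1 + 0.101 × 13.9)] = 7.82×10^6 / 4664 = 1677 m³.

V ≈ 1680 m³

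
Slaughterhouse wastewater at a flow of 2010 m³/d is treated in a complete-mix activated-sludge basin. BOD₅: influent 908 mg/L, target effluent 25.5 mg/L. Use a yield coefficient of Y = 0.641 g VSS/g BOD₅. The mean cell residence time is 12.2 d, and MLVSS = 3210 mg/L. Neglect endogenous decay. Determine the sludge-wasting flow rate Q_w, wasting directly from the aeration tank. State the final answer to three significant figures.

Biomass mass balance (decay neglected): V·X = Y·Q·(S₀ − S)·θ_c, so V = 0.641 × 2010 × (908 − 25.5) × 12.2 / 3210 = 4321 m³.
With mixed-liquor wasting, θ_c = V/Q_w, so Q_w = V/θ_c = 4321/12.2 = 354.2 m³/d.

Q_w ≈ 354 m³/d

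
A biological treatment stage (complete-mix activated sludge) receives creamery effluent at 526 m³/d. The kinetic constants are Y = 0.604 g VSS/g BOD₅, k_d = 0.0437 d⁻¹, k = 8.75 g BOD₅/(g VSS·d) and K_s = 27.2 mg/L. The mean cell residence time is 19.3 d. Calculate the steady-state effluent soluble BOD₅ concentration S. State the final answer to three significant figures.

S ≈ 0.501 mg/L

Effluent substrate depends only on kinetics and SRT: S = K_s(1 + k_d θ_c) / [θ_c(Yk − k_d) − 1] = 27.2 × (1 + 0.0437 × 19.3) / [19.3 × (0.604 × 8.75 − 0.0437) − 1] = 50.14 / 100.2 = 0.5006 mg/L.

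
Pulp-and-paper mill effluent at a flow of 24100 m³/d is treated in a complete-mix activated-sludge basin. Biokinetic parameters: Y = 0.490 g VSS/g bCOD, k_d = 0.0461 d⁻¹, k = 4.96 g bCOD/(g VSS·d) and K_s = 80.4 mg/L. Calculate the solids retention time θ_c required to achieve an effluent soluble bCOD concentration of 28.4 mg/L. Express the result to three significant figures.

Specific growth rate at S = 28.4 mg/L: μ = YkS/(K_s+S) = 0.490·4.96·28.4/(80.4+28.4) = 0.6344 d⁻¹.
1/θ_c = 0.6344 − 0.0461 = 0.5883 d⁻¹, so θ_c = 1.700 d.

θ_c ≈ 1.70 d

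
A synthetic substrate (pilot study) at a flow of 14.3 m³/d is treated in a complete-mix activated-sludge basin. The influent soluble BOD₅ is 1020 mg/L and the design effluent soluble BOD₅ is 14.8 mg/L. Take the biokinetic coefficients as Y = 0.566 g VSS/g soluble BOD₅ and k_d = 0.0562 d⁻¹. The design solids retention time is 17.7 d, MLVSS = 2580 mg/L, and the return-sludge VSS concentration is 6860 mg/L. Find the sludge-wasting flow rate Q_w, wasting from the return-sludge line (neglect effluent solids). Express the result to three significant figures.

Q_w ≈ 0.595 m³/d

Steady-state biomass mass balance: V·X·(1 + k_d·θ_c) = Y·Q·(S₀ − S)·θ_c, so V = 0.566 × 14.3 × (1020 − 14.8) × 17.7 / [2580 × (1 + 0.0562 × 17.7)] = 1.44×10^5 / 5146 = 27.98 m³.
Q_w = (V·X)/(θ_c X_r) = 27.98 × 2580 / (17.7 × 6860) = 0.5946 m³/d.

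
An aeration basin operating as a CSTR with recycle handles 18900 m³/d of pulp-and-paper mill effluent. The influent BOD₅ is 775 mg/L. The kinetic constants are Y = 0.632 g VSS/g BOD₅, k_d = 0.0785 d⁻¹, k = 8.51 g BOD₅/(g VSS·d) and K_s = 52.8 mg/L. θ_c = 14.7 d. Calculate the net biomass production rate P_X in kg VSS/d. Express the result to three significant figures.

P_X ≈ 4290 kg VSS/d

From the Monod/SRT balance for a CMAS, S = K_s·(1+k_d θ_c)/[θ_c·(Y k − k_d) − 1] = 52.8 × (1 + 0.0785 × 14.7) / [14.7 × (0.632 × 8.51 − 0.0785) − 1] = 113.7 / 76.91 = 1.479 mg/L.
The observed yield is Y_obs = Y/(1 + k_d·θ_c) = 0.632 / (1 + 0.0785 × 14.7) = 0.632 / 2.154 = 0.2934 g VSS per g BOD₅ removed.
Substrate removed = Q·(S₀ − S) = 18900 m³/d × (775 − 1.48) g/m³ = 1.46×10^7 g/d = 14620 kg/d.
So the net sludge growth is P_X = 0.2934 × 14620 = 4290 kg VSS/d.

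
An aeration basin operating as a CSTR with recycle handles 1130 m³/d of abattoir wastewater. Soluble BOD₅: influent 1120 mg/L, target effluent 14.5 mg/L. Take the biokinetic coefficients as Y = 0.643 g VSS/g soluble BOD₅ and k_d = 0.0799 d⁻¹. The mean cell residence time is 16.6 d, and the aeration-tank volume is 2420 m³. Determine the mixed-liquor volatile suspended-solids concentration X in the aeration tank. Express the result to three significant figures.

X ≈ 2370 mg/L

X = Y·Q·ΔS·θ_c / [V·(1 + k_d θ_c)] = 0.643 × 1130 × (1120 − 14.5) × 16.6 / [2420 × (1 + 0.0799 × 16.6)] = 2368 mg/L.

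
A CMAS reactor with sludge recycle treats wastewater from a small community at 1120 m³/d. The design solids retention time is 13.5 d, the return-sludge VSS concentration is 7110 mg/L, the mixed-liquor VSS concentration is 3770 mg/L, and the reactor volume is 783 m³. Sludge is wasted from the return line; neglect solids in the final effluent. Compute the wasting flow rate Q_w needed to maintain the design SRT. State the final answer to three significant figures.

Wasting from the return line (neglecting effluent solids): Q_w = V·X / (θ_c·X_r) = 783.0 × 3770 / (13.5 × 7110) = 30.75 m³/d.

Q_w ≈ 30.8 m³/d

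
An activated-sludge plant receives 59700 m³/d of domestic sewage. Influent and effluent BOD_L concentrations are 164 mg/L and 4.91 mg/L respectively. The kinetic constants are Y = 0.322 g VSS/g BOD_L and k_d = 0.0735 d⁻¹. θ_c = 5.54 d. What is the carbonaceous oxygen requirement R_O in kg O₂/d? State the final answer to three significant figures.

R_O ≈ 6410 kg O₂/d

Observed yield with endogenous decay: Y_obs = Y / (1 + k_d·θ_c) = 0.322 / (1 + 0.0735 × 5.54) = 0.322 / 1.407 = 0.2288 g VSS/g BOD_L.
Mass of BOD_L removed per day: Q(S₀ − S) = 59700 × 159.1 g/m³ = 9498 kg/d.
Net sludge production P_X = 0.2288 × 9498 = 2173 kg VSS/d.
Carbonaceous O₂ demand = substrate oxidised − cell-mass equivalent = 9498 − 1.42 × 2173 = 6412 kg O₂/d.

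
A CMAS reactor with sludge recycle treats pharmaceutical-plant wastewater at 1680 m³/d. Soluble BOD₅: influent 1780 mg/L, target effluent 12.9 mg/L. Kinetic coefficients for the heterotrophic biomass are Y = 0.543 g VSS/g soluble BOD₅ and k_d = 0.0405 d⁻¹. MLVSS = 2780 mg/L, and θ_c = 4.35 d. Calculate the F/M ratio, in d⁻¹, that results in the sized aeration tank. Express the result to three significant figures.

F/M ≈ 0.502 d⁻¹

From the SRT design equation V = Y Q (S₀−S) θ_c / [X (1 + k_d θ_c)] = 0.543 × 1680 × (1780 − 12.9) × 4.35 / [2780 × (1 + 0.0405 × 4.35)] = 7.01×10^6 / 3270 = 2145 m³.
F/M = Q·S₀ / (V·X) = 1680 × 1780 / (2145 × 2780) = 0.5016 g soluble BOD₅·(g VSS·d)⁻¹.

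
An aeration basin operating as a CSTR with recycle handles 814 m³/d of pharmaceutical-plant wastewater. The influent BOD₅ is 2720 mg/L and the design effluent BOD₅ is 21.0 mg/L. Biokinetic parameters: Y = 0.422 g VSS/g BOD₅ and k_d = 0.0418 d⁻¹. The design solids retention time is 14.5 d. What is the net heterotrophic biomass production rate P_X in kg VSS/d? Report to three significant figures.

Y_obs = Y / (1 + k_d θ_c) = 0.422 / (1 + 0.0418 × 14.5) = 0.422 / 1.606 = 0.2627.
Substrate removed = Q·(S₀ − S) = 814 m³/d × (2720 − 21.0) g/m³ = 2.2×10^6 g/d = 2197 kg/d.
Net biomass production P_X = Y_obs × Q·(S₀ − S) = 0.2627 × 2197 = 577.3 kg VSS/d.

P_X ≈ 577 kg VSS/d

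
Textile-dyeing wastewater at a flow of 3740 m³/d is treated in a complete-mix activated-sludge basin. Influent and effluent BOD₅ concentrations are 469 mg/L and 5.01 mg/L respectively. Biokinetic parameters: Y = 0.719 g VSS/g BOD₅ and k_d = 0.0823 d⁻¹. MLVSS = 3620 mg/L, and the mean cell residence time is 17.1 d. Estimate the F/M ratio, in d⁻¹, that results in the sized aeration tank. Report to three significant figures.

Steady-state biomass mass balance: V·X·(1 + k_d·θ_c) = Y·Q·(S₀ − S)·θ_c, so V = 0.719 × 3740 × (469 − 5.01) × 17.1 / [3620 × (1 + 0.0823 × 17.1)] = 2.13×10^7 / 8715 = 2448 m³.
F/M = applied load / biomass = Q·S₀/(V·X) = 3740 × 469 / (2448 × 3620) = 0.1979 d⁻¹.

F/M ≈ 0.198 d⁻¹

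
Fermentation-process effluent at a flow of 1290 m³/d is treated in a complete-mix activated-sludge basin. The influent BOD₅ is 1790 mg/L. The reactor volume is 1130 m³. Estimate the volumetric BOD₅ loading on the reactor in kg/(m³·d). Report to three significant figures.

L_v ≈ 2.04 kg BOD₅/(m³·d)

L_v = Q S₀ / V = 1290 × 1790 × 10⁻³ / 1130 = 2.043 kg/(m³·d).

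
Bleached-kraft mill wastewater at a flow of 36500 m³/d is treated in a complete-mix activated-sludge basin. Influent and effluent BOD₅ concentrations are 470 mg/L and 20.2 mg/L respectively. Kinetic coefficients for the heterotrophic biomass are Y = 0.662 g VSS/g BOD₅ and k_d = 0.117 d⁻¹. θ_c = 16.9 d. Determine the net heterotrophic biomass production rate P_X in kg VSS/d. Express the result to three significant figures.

Observed yield with endogenous decay: Y_obs = Y / (1 + k_d·θ_c) = 0.662 / (1 + 0.117 × 16.9) = 0.662 / 2.977 = 0.2223 g VSS/g BOD₅.
Mass of BOD₅ removed per day: Q(S₀ − S) = 36500 × 449.8 g/m³ = 16418 kg/d.
Net biomass production P_X = Y_obs × Q·(S₀ − S) = 0.2223 × 16418 = 3650 kg VSS/d.

P_X ≈ 3650 kg VSS/d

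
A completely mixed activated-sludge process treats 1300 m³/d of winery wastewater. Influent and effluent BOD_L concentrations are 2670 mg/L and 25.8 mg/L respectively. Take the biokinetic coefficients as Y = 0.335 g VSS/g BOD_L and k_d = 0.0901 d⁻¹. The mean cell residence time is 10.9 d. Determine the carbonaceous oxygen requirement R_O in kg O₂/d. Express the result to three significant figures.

Y_obs = Y / (1 + k_d θ_c) = 0.335 / (1 + 0.0901 × 10.9) = 0.335 / 1.982 = 0.1690.
Mass of BOD_L removed per day: Q(S₀ − S) = 1300 × 2644 g/m³ = 3437 kg/d.
Biomass synthesised: P_X = Y_obs × 3437 = 581.0 kg VSS/d.
R_O = Q·(S₀ − S) − 1.42·P_X = 3437 − 1.42 × 581.0 = 2612 kg O₂/d.

R_O ≈ 2610 kg O₂/d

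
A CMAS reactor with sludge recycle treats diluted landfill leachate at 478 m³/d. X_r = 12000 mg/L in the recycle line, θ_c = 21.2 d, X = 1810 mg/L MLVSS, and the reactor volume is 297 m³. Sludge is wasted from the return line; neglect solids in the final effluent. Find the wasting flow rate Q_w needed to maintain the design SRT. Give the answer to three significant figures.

Q_w ≈ 2.11 m³/d

θ_c = V·X/(Q_w·X_r) when wasting from the recycle, so Q_w = V·X/(θ_c·X_r) = 297.0 × 1810 / (21.2 × 12000) = 2.113 m³/d.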